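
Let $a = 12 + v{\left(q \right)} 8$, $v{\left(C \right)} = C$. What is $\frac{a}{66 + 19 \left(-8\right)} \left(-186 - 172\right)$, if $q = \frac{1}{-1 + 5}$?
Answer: $\frac{2506}{43} \approx 58.279$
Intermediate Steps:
$q = \frac{1}{4} \approx 0.25$
$a = 14$ ($a = 12 + \frac{1}{4} \cdot 8 = 12 + 2 = 14$)
$\frac{a}{66 + 19 \left(-8\right)} \left(-186 - 172\right) = \frac{14}{66 + 19 \left(-8\right)} \left(-186 - 172\right) = \frac{14}{66 - 152} \left(-358\right) = \frac{14}{-86} \left(-358\right) = 14 \left(- \frac{1}{86}\right) \left(-358\right) = \left(- \frac{7}{43}\right) \left(-358\right) = \frac{2506}{43}$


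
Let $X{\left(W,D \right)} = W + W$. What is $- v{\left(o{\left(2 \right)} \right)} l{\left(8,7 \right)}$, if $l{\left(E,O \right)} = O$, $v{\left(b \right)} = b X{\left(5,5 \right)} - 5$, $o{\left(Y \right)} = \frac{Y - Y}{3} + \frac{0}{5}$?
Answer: $35$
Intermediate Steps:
$X{\left(W,D \right)} = 2 W$
$o{\left(Y \right)} = 0$ ($o{\left(Y \right)} = 0 \cdot \frac{1}{3} + 0 \cdot \frac{1}{5} = 0 + 0 = 0$)
$v{\left(b \right)} = -5 + 10 b$ ($v{\left(b \right)} = b 2 \cdot 5 - 5 = b 10 - 5 = 10 b - 5 = -5 + 10 b$)
$- v{\left(o{\left(2 \right)} \right)} l{\left(8,7 \right)} = - \left(-5 + 10 \cdot 0\right) 7 = - \left(-5 + 0\right) 7 = - \left(-5\right) 7 = \left(-1\right) \left(-35\right) = 35$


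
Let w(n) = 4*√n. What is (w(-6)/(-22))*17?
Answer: -34*I*√6/11 ≈ -7.5712*I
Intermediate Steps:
(w(-6)/(-22))*17 = ((4*√(-6))/(-22))*17 = ((4*(I*√6))*(-1/22))*17 = ((4*I*√6)*(-1/22))*17 = -2*I*√6/11*17 = -34*I*√6/11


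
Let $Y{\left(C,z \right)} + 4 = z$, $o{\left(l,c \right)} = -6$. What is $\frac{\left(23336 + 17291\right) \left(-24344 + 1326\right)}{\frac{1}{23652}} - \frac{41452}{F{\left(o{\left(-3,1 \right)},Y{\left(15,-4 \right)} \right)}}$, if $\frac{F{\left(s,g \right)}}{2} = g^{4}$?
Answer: $- \frac{45298118386641019}{2048} \approx -2.2118 \cdot 10^{13}$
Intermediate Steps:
$Y{\left(C,z \right)} = -4 + z$
$F{\left(s,g \right)} = 2 g^{4}$
$\frac{\left(23336 + 17291\right) \left(-24344 + 1326\right)}{\frac{1}{23652}} - \frac{41452}{F{\left(o{\left(-3,1 \right)},Y{\left(15,-4 \right)} \right)}} = \frac{\left(23336 + 17291\right) \left(-24344 + 1326\right)}{\frac{1}{23652}} - \frac{41452}{2 \left(-4 - 4\right)^{4}} = 40627 \left(-23018\right) \frac{1}{\frac{1}{23652}} - \frac{41452}{2 \left(-8\right)^{4}} = \left(-935152286\right) 23652 - \frac{41452}{2 \cdot 4096} = -22118221868472 - \frac{41452}{8192} = -22118221868472 - \frac{10363}{2048} = - \frac{45298118386641019}{2048}$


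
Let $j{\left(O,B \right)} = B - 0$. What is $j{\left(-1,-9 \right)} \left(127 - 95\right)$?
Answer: $-288$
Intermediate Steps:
$j{\left(O,B \right)} = B$ ($j{\left(O,B \right)} = B + 0 = B$)
$j{\left(-1,-9 \right)} \left(127 - 95\right) = - 9 \left(127 - 95\right) = \left(-9\right) 32 = -288$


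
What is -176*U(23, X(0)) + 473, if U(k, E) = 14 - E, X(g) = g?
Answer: -1991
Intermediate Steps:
-176*U(23, X(0)) + 473 = -176*(14 - 1*0) + 473 = -176*(14 + 0) + 473 = -176*14 + 473 = -2464 + 473 = -1991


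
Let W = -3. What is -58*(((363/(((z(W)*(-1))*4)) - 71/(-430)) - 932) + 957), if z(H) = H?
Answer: -1382053/430 ≈ -3214.1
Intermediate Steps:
-58*(((363/(((z(W)*(-1))*4)) - 71/(-430)) - 932) + 957) = -58*(((363/((-3*(-1)*4)) - 71/(-430)) - 932) + 957) = -58*(((363/((3*4)) - 71*(-1/430)) - 932) + 957) = -58*(((363/12 + 71/430) - 932) + 957) = -58*(((363*(1/12) + 71/430) - 932) + 957) = -58*(((121/4 + 71/430) - 932) + 957) = -58*((26157/860 - 932) + 957) = -58*(-775363/860 + 957) = -58*47657/860 = -1382053/430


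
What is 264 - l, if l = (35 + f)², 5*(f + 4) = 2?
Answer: -18049/25 ≈ -721.96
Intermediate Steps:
f = -18/5 (f = -4 + (⅕)*2 = -4 + ⅖ = -18/5 ≈ -3.6000)
l = 24649/25 (l = (35 - 18/5)² = (157/5)² = 24649/25 ≈ 985.96)
264 - l = 264 - 1*24649/25 = 264 - 24649/25 = -18049/25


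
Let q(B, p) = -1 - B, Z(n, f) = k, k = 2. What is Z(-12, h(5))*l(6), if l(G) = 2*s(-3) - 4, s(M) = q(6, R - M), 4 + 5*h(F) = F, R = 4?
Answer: -36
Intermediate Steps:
h(F) = -⅘ + F/5
Z(n, f) = 2
s(M) = -7 (s(M) = -1 - 1*6 = -1 - 6 = -7)
l(G) = -18 (l(G) = 2*(-7) - 4 = -14 - 4 = -18)
Z(-12, h(5))*l(6) = 2*(-18) = -36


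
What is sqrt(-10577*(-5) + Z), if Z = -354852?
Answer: I*sqrt(301967) ≈ 549.52*I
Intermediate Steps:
sqrt(-10577*(-5) + Z) = sqrt(-10577*(-5) - 354852) = sqrt(52885 - 354852) = sqrt(-301967) = I*sqrt(301967)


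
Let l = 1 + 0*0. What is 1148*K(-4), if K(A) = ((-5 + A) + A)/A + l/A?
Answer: 3444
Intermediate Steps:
l = 1 (l = 1 + 0 = 1)
K(A) = 1/A + (-5 + 2*A)/A (K(A) = ((-5 + A) + A)/A + 1/A = (-5 + 2*A)/A + 1/A = 1/A + (-5 + 2*A)/A)
1148*K(-4) = 1148*(2 - 4/(-4)) = 1148*(2 - 4*(-¼)) = 1148*(2 + 1) = 1148*3 = 3444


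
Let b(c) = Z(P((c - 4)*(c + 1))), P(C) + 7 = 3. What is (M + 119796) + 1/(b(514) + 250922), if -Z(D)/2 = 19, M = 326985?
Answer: 112090204405/250884 ≈ 4.4678e+5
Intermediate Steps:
P(C) = -4 (P(C) = -7 + 3 = -4)
Z(D) = -38 (Z(D) = -2*19 = -38)
b(c) = -38
(M + 119796) + 1/(b(514) + 250922) = (326985 + 119796) + 1/(-38 + 250922) = 446781 + 1/250884 = 112090204405/250884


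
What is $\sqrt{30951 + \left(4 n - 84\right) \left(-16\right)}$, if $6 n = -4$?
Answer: $\frac{\sqrt{291039}}{3} \approx 179.83$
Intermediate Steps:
$n = - \frac{2}{3}$ ($n = \frac{1}{6} \left(-4\right) = - \frac{2}{3} \approx -0.66667$)
$\sqrt{30951 + \left(4 n - 84\right) \left(-16\right)} = \sqrt{30951 + \left(4 \left(- \frac{2}{3}\right) - 84\right) \left(-16\right)} = \sqrt{30951 + \left(- \frac{8}{3} - 84\right) \left(-16\right)} = \sqrt{30951 - - \frac{4160}{3}} = \sqrt{30951 + \frac{4160}{3}} = \sqrt{\frac{97013}{3}} = \frac{\sqrt{291039}}{3}$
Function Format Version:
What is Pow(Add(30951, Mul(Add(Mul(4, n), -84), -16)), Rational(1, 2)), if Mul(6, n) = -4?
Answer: Mul(Rational(1, 3), Pow(291039, Rational(1, 2))) ≈ 179.83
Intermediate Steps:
n = Rational(-2, 3) (n = Mul(Rational(1, 6), -4) = Rational(-2, 3) ≈ -0.66667)
Pow(Add(30951, Mul(Add(Mul(4, n), -84), -16)), Rational(1, 2)) = Pow(Add(30951, Mul(Add(Mul(4, Rational(-2, 3)), -84), -16)), Rational(1, 2)) = Pow(Add(30951, Mul(Add(Rational(-8, 3), -84), -16)), Rational(1, 2)) = Pow(Add(30951, Mul(Rational(-260, 3), -16)), Rational(1, 2)) = Pow(Add(30951, Rational(4160, 3)), Rational(1, 2)) = Pow(Rational(97013, 3), Rational(1, 2)) = Mul(Rational(1, 3), Pow(291039, Rational(1, 2)))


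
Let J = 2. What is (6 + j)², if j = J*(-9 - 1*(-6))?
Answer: 0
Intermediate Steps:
j = -6 (j = 2*(-9 - 1*(-6)) = 2*(-9 + 6) = 2*(-3) = -6)
(6 + j)² = (6 - 6)² = 0² = 0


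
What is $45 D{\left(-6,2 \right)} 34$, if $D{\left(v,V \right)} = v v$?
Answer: $55080$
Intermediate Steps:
$D{\left(v,V \right)} = v^{2}$
$45 D{\left(-6,2 \right)} 34 = 45 \left(-6\right)^{2} \cdot 34 = 45 \cdot 36 \cdot 34 = 1620 \cdot 34 = 55080$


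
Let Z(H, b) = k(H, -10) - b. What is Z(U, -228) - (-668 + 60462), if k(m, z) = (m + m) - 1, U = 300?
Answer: -58967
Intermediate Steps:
k(m, z) = -1 + 2*m (k(m, z) = 2*m - 1 = -1 + 2*m)
Z(H, b) = -1 - b + 2*H (Z(H, b) = (-1 + 2*H) - b = -1 - b + 2*H)
Z(U, -228) - (-668 + 60462) = (-1 - 1*(-228) + 2*300) - (-668 + 60462) = (-1 + 228 + 600) - 1*59794 = 827 - 59794 = -58967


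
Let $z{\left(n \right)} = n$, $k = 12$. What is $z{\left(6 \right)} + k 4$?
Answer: $54$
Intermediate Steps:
$z{\left(6 \right)} + k 4 = 6 + 12 \cdot 4 = 6 + 48 = 54$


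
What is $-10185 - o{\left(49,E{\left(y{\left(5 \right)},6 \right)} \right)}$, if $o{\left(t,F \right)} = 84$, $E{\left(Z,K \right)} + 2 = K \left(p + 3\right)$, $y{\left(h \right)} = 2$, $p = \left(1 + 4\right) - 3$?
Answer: $-10269$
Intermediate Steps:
$p = 2$ ($p = 5 - 3 = 2$)
$E{\left(Z,K \right)} = -2 + 5 K$ ($E{\left(Z,K \right)} = -2 + K \left(2 + 3\right) = -2 + K 5 = -2 + 5 K$)
$-10185 - o{\left(49,E{\left(y{\left(5 \right)},6 \right)} \right)} = -10185 - 84 = -10269$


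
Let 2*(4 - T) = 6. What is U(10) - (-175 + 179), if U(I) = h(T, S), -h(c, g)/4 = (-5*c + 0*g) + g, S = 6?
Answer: -8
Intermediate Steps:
T = 1 (T = 4 - ½*6 = 4 - 3 = 1)
h(c, g) = -4*g + 20*c (h(c, g) = -4*((-5*c + 0*g) + g) = -4*((-5*c + 0) + g) = -4*(-5*c + g) = -4*(g - 5*c) = -4*g + 20*c)
U(I) = -4 (U(I) = -4*6 + 20*1 = -24 + 20 = -4)
U(10) - (-175 + 179) = -4 - (-175 + 179) = -4 - 1*4 = -4 - 4 = -8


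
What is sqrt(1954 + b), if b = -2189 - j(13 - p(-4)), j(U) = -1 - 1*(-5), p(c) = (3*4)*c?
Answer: I*sqrt(239) ≈ 15.46*I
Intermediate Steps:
p(c) = 12*c
j(U) = 4 (j(U) = -1 + 5 = 4)
b = -2193 (b = -2189 - 1*4 = -2189 - 4 = -2193)
sqrt(1954 + b) = sqrt(1954 - 2193) = sqrt(-239) = I*sqrt(239)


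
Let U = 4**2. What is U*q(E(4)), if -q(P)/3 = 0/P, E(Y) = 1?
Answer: 0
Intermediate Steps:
U = 16
q(P) = 0 (q(P) = -0/P = -3*0 = 0)
U*q(E(4)) = 16*0 = 0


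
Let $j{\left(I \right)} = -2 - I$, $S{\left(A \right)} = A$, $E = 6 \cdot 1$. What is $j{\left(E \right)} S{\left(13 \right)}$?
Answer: $-104$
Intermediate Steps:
$E = 6$
$j{\left(E \right)} S{\left(13 \right)} = \left(-2 - 6\right) 13 = \left(-8\right) 13 = -104$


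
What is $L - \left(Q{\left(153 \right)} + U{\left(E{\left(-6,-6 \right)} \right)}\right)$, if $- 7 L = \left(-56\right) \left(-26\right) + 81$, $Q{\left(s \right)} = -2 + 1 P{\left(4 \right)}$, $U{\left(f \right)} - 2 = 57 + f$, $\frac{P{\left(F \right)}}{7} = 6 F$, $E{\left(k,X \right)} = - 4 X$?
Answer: $- \frac{3280}{7} \approx -468.57$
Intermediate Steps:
$P{\left(F \right)} = 42 F$ ($P{\left(F \right)} = 7 \cdot 6 F = 42 F$)
$U{\left(f \right)} = 59 + f$ ($U{\left(f \right)} = 2 + \left(57 + f\right) = 59 + f$)
$Q{\left(s \right)} = 166$ ($Q{\left(s \right)} = -2 + 1 \cdot 42 \cdot 4 = -2 + 1 \cdot 168 = -2 + 168 = 166$)
$L = - \frac{1537}{7}$ ($L = - \frac{\left(-56\right) \left(-26\right) + 81}{7} = - \frac{1456 + 81}{7} = \left(- \frac{1}{7}\right) 1537 = - \frac{1537}{7} \approx -219.57$)
$L - \left(Q{\left(153 \right)} + U{\left(E{\left(-6,-6 \right)} \right)}\right) = - \frac{1537}{7} - \left(166 + \left(59 - -24\right)\right) = - \frac{1537}{7} - \left(166 + \left(59 + 24\right)\right) = - \frac{1537}{7} - \left(166 + 83\right) = - \frac{1537}{7} - 249 = - \frac{3280}{7}$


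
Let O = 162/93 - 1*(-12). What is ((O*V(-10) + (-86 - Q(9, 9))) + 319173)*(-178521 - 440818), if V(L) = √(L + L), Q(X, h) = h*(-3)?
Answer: -197639745646 - 527676828*I*√5/31 ≈ -1.9764e+11 - 3.8062e+7*I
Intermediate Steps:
Q(X, h) = -3*h
V(L) = √2*√L (V(L) = √(2*L) = √2*√L)
O = 426/31 (O = 162*(1/93) + 12 = 54/31 + 12 = 426/31 ≈ 13.742)
((O*V(-10) + (-86 - Q(9, 9))) + 319173)*(-178521 - 440818) = ((426*(√2*√(-10))/31 + (-86 - (-3)*9)) + 319173)*(-178521 - 440818) = ((426*(√2*(I*√10))/31 + (-86 - 1*(-27))) + 319173)*(-619339) = ((426*(2*I*√5)/31 + (-86 + 27)) + 319173)*(-619339) = ((852*I*√5/31 - 59) + 319173)*(-619339) = ((-59 + 852*I*√5/31) + 319173)*(-619339) = (319114 + 852*I*√5/31)*(-619339) = -197639745646 - 527676828*I*√5/31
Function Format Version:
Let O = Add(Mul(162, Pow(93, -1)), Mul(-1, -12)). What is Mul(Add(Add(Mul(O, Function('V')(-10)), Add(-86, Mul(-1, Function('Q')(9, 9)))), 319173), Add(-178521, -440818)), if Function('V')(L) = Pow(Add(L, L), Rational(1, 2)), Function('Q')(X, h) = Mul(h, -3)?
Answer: Add(-197639745646, Mul(Rational(-527676828, 31), I, Pow(5, Rational(1, 2)))) ≈ Add(-1.9764e+11, Mul(-3.8062e+7, I))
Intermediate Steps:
Function('Q')(X, h) = Mul(-3, h)
Function('V')(L) = Mul(Pow(2, Rational(1, 2)), Pow(L, Rational(1, 2))) (Function('V')(L) = Pow(Mul(2, L), Rational(1, 2)) = Mul(Pow(2, Rational(1, 2)), Pow(L, Rational(1, 2))))
O = Rational(426, 31) (O = Add(Mul(162, Rational(1, 93)), 12) = Add(Rational(54, 31), 12) = Rational(426, 31) ≈ 13.742)
Mul(Add(Add(Mul(O, Function('V')(-10)), Add(-86, Mul(-1, Function('Q')(9, 9)))), 319173), Add(-178521, -440818)) = Mul(Add(Add(Mul(Rational(426, 31), Mul(Pow(2, Rational(1, 2)), Pow(-10, Rational(1, 2)))), Add(-86, Mul(-1, Mul(-3, 9)))), 319173), Add(-178521, -440818)) = Mul(Add(Add(Mul(Rational(426, 31), Mul(Pow(2, Rational(1, 2)), Mul(I, Pow(10, Rational(1, 2))))), Add(-86, Mul(-1, -27))), 319173), -619339) = Mul(Add(Add(Mul(Rational(426, 31), Mul(2, I, Pow(5, Rational(1, 2)))), Add(-86, 27)), 319173), -619339) = Mul(Add(Add(Mul(Rational(852, 31), I, Pow(5, Rational(1, 2))), -59), 319173), -619339) = Mul(Add(Add(-59, Mul(Rational(852, 31), I, Pow(5, Rational(1, 2)))), 319173), -619339) = Mul(Add(319114, Mul(Rational(852, 31), I, Pow(5, Rational(1, 2)))), -619339) = Add(-197639745646, Mul(Rational(-527676828, 31), I, Pow(5, Rational(1, 2))))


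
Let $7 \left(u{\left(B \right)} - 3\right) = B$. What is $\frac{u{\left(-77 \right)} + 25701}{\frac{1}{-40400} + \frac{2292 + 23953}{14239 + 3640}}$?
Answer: $\frac{18558351938800}{1060280121} \approx 17503.0$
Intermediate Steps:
$u{\left(B \right)} = 3 + \frac{B}{7}$
$\frac{u{\left(-77 \right)} + 25701}{\frac{1}{-40400} + \frac{2292 + 23953}{14239 + 3640}} = \frac{\left(3 + \frac{1}{7} \left(-77\right)\right) + 25701}{\frac{1}{-40400} + \frac{2292 + 23953}{14239 + 3640}} = \frac{\left(3 - 11\right) + 25701}{- \frac{1}{40400} + \frac{26245}{17879}} = \frac{-8 + 25701}{- \frac{1}{40400} + 26245 \cdot \frac{1}{17879}} = \frac{25693}{- \frac{1}{40400} + \frac{26245}{17879}} = \frac{25693}{\frac{1060280121}{722311600}} = 25693 \cdot \frac{722311600}{1060280121} = \frac{18558351938800}{1060280121}$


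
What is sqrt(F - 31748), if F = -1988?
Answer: 2*I*sqrt(8434) ≈ 183.67*I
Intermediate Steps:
sqrt(F - 31748) = sqrt(-1988 - 31748) = sqrt(-33736) = 2*I*sqrt(8434)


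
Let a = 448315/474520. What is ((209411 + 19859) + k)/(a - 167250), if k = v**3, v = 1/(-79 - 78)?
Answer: -84203608935016536/61425280415525941 ≈ -1.3708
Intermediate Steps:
a = 89663/94904 (a = 448315*(1/474520) = 89663/94904 ≈ 0.94478)
v = -1/157 (v = 1/(-157) = -1/157 ≈ -0.0063694)
k = -1/3869893 (k = (-1/157)**3 = -1/3869893 ≈ -2.5841e-7)
((209411 + 19859) + k)/(a - 167250) = ((209411 + 19859) - 1/3869893)/(89663/94904 - 167250) = (229270 - 1/3869893)/(-15872604337/94904) = (887250368109/3869893)*(-94904/15872604337) = -84203608935016536/61425280415525941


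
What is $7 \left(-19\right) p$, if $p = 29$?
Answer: $-3857$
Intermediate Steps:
$7 \left(-19\right) p = 7 \left(-19\right) 29 = \left(-133\right) 29 = -3857$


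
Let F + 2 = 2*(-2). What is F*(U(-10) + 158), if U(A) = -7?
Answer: -906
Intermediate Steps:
F = -6 (F = -2 + 2*(-2) = -2 - 4 = -6)
F*(U(-10) + 158) = -6*(-7 + 158) = -6*151 = -906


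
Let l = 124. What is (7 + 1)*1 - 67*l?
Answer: -8300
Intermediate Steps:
(7 + 1)*1 - 67*l = (7 + 1)*1 - 67*124 = 8*1 - 8308 = 8 - 8308 = -8300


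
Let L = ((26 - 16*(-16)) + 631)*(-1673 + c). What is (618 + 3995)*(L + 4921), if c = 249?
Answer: -5974716083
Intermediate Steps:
L = -1300112 (L = ((26 - 16*(-16)) + 631)*(-1673 + 249) = ((26 + 256) + 631)*(-1424) = (282 + 631)*(-1424) = 913*(-1424) = -1300112)
(618 + 3995)*(L + 4921) = (618 + 3995)*(-1300112 + 4921) = 4613*(-1295191) = -5974716083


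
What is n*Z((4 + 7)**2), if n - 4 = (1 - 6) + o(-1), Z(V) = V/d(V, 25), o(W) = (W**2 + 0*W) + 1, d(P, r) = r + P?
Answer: 121/146 ≈ 0.82877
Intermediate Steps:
d(P, r) = P + r
o(W) = 1 + W**2 (o(W) = (W**2 + 0) + 1 = W**2 + 1 = 1 + W**2)
Z(V) = V/(25 + V) (Z(V) = V/(V + 25) = V/(25 + V))
n = 1 (n = 4 + ((1 - 6) + (1 + (-1)**2)) = 4 + (-5 + (1 + 1)) = 4 + (-5 + 2) = 4 - 3 = 1)
n*Z((4 + 7)**2) = 1*((4 + 7)**2/(25 + (4 + 7)**2)) = 1*(11**2/(25 + 11**2)) = 1*(121/(25 + 121)) = 1*(121/146) = 121/146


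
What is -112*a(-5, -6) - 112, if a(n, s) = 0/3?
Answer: -112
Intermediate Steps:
a(n, s) = 0 (a(n, s) = 0*(1/3) = 0)
-112*a(-5, -6) - 112 = -112*0 - 112 = 0 - 112 = -112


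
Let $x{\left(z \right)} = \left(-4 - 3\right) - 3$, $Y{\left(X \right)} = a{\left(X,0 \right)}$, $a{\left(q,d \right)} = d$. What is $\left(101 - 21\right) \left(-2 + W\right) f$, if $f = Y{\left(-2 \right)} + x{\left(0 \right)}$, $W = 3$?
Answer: $-800$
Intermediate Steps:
$Y{\left(X \right)} = 0$
$x{\left(z \right)} = -10$ ($x{\left(z \right)} = -7 - 3 = -10$)
$f = -10$ ($f = 0 - 10 = -10$)
$\left(101 - 21\right) \left(-2 + W\right) f = \left(101 - 21\right) \left(-2 + 3\right) \left(-10\right) = 80 \cdot 1 \left(-10\right) = 80 \left(-10\right) = -800$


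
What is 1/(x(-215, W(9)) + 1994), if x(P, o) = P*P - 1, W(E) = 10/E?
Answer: 1/48218 ≈ 2.0739e-5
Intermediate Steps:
x(P, o) = -1 + P**2 (x(P, o) = P**2 - 1 = -1 + P**2)
1/(x(-215, W(9)) + 1994) = 1/((-1 + (-215)**2) + 1994) = 1/((-1 + 46225) + 1994) = 1/(46224 + 1994) = 1/48218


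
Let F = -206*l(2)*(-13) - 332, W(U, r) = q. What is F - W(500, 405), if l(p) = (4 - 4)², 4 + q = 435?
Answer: -763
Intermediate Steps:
q = 431 (q = -4 + 435 = 431)
W(U, r) = 431
l(p) = 0 (l(p) = 0² = 0)
F = -332 (F = -0*(-13) - 332 = -206*0 - 332 = 0 - 332 = -332)
F - W(500, 405) = -332 - 1*431 = -332 - 431 = -763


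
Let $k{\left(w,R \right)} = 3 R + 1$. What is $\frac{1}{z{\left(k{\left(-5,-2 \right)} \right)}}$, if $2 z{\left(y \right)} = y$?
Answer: $- \frac{2}{5} \approx -0.4$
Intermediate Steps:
$k{\left(w,R \right)} = 1 + 3 R$
$z{\left(y \right)} = \frac{y}{2}$
$\frac{1}{z{\left(k{\left(-5,-2 \right)} \right)}} = \frac{1}{\frac{1}{2} \left(1 + 3 \left(-2\right)\right)} = \frac{1}{\frac{1}{2} \left(1 - 6\right)} = \frac{1}{\frac{1}{2} \left(-5\right)} = \frac{1}{- \frac{5}{2}} = - \frac{2}{5}$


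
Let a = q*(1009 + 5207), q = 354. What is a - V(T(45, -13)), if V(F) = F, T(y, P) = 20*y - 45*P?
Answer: 2198979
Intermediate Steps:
T(y, P) = -45*P + 20*y
a = 2200464 (a = 354*(1009 + 5207) = 354*6216 = 2200464)
a - V(T(45, -13)) = 2200464 - (-45*(-13) + 20*45) = 2200464 - (585 + 900) = 2200464 - 1*1485 = 2200464 - 1485 = 2198979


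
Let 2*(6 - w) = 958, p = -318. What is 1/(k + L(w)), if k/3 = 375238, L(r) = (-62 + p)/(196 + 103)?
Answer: 299/336588106 ≈ 8.8833e-7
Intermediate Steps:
w = -473 (w = 6 - 1/2*958 = 6 - 479 = -473)
L(r) = -380/299 (L(r) = (-62 - 318)/(196 + 103) = -380/299)
k = 1125714 (k = 3*375238 = 1125714)
1/(k + L(w)) = 1/(1125714 - 380/299) = 1/(336588106/299) = 299/336588106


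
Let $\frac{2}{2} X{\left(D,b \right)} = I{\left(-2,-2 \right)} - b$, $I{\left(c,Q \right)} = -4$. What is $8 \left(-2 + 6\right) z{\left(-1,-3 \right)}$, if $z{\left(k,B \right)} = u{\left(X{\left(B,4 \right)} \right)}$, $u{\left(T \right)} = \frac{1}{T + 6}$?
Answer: $-16$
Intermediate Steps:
$X{\left(D,b \right)} = -4 - b$
$u{\left(T \right)} = \frac{1}{6 + T}$
$z{\left(k,B \right)} = - \frac{1}{2}$ ($z{\left(k,B \right)} = \frac{1}{6 - 8} = \frac{1}{-2} = - \frac{1}{2}$)
$8 \left(-2 + 6\right) z{\left(-1,-3 \right)} = 8 \left(-2 + 6\right) \left(- \frac{1}{2}\right) = 8 \cdot 4 \left(- \frac{1}{2}\right) = 32 \left(- \frac{1}{2}\right) = -16$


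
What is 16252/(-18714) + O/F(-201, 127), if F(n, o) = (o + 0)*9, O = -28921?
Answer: -93300605/3565017 ≈ -26.171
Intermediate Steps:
F(n, o) = 9*o (F(n, o) = o*9 = 9*o)
16252/(-18714) + O/F(-201, 127) = 16252/(-18714) - 28921/(9*127) = 16252*(-1/18714) - 28921/1143 = -8126/9357 - 28921*1/1143 = -8126/9357 - 28921/1143 = -93300605/3565017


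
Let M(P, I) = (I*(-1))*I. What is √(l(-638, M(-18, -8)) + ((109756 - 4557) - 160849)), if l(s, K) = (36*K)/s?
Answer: I*√5662632162/319 ≈ 235.89*I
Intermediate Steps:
M(P, I) = -I² (M(P, I) = (-I)*I = -I²)
l(s, K) = 36*K/s
√(l(-638, M(-18, -8)) + ((109756 - 4557) - 160849)) = √(36*(-1*(-8)²)/(-638) + ((109756 - 4557) - 160849)) = √(36*(-1*64)*(-1/638) + (105199 - 160849)) = √(36*(-64)*(-1/638) - 55650) = √(1152/319 - 55650) = √(-17751198/319) = I*√5662632162/319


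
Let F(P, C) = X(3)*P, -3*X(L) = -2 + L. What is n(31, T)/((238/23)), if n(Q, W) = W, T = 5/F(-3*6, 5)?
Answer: 115/1428 ≈ 0.080532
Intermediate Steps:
X(L) = ⅔ - L/3 (X(L) = -(-2 + L)/3 = ⅔ - L/3)
F(P, C) = -P/3 (F(P, C) = (⅔ - ⅓*3)*P = (⅔ - 1)*P = -P/3)
T = ⅚ (T = 5/((-(-1)*6)) = 5/((-⅓*(-18))) = 5/6 = 5*(⅙) = ⅚ ≈ 0.83333)
n(31, T)/((238/23)) = 5/(6*((238/23))) = 5/(6*((238*(1/23)))) = 5/(6*(238/23)) = (⅚)*(23/238) = 115/1428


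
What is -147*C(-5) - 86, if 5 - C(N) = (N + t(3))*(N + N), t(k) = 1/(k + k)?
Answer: 6284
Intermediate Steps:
t(k) = 1/(2*k)
C(N) = 5 - 2*N*(1/6 + N) (C(N) = 5 - (N + (1/2)/3)*(N + N) = 5 - (N + (1/2)*(1/3))*2*N = 5 - (N + 1/6)*2*N = 5 - (1/6 + N)*2*N = 5 - 2*N*(1/6 + N))
-147*C(-5) - 86 = -147*(5 - 2*(-5)**2 - 1/3*(-5)) - 86 = -147*(5 - 2*25 + 5/3) - 86 = -147*(5 - 50 + 5/3) - 86 = -147*(-130/3) - 86 = 6370 - 86 = 6284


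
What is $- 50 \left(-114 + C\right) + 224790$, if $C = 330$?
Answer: $213990$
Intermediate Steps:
$- 50 \left(-114 + C\right) + 224790 = - 50 \left(-114 + 330\right) + 224790 = \left(-50\right) 216 + 224790 = -10800 + 224790 = 213990$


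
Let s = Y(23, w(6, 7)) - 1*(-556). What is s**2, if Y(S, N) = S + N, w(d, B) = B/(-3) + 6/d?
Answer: 3003289/9 ≈ 3.3370e+5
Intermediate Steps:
w(d, B) = 6/d - B/3 (w(d, B) = B*(-1/3) + 6/d = -B/3 + 6/d = 6/d - B/3)
Y(S, N) = N + S
s = 1733/3 (s = ((6/6 - 1/3*7) + 23) - 1*(-556) = ((6*(1/6) - 7/3) + 23) + 556 = ((1 - 7/3) + 23) + 556 = (-4/3 + 23) + 556 = 65/3 + 556 = 1733/3 ≈ 577.67)
s**2 = (1733/3)**2 = 3003289/9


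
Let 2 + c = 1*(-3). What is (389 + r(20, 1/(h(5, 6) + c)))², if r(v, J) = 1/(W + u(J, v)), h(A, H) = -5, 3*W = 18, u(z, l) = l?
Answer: 102313225/676 ≈ 1.5135e+5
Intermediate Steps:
W = 6 (W = (⅓)*18 = 6)
c = -5 (c = -2 + 1*(-3) = -2 - 3 = -5)
r(v, J) = 1/(6 + v)
(389 + r(20, 1/(h(5, 6) + c)))² = (389 + 1/(6 + 20))² = (389 + 1/26)² = (10115/26)² = 102313225/676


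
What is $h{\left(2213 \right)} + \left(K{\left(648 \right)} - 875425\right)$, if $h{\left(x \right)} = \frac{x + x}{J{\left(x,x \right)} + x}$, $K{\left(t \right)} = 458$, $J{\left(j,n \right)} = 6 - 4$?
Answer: $- \frac{1938047479}{2215} \approx -8.7497 \cdot 10^{5}$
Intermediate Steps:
$J{\left(j,n \right)} = 2$
$h{\left(x \right)} = \frac{2 x}{2 + x}$ ($h{\left(x \right)} = \frac{x + x}{2 + x} = \frac{2 x}{2 + x}$)
$h{\left(2213 \right)} + \left(K{\left(648 \right)} - 875425\right) = 2 \cdot 2213 \frac{1}{2 + 2213} + \left(458 - 875425\right) = 2 \cdot 2213 \cdot \frac{1}{2215} - 874967 = \frac{4426}{2215} - 874967 = - \frac{1938047479}{2215}$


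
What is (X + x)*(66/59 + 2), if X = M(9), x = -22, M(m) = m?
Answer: -2392/59 ≈ -40.542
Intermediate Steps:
X = 9
(X + x)*(66/59 + 2) = (9 - 22)*(66/59 + 2) = -13*(66*(1/59) + 2) = -13*(66/59 + 2) = -13*184/59 = -2392/59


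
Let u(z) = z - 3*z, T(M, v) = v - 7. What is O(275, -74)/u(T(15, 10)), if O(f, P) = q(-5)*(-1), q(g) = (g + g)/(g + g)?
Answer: ⅙ ≈ 0.16667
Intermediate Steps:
q(g) = 1 (q(g) = (2*g)/((2*g)) = (2*g)*(1/(2*g)) = 1)
O(f, P) = -1 (O(f, P) = 1*(-1) = -1)
T(M, v) = -7 + v
u(z) = -2*z
O(275, -74)/u(T(15, 10)) = -1/((-2*(-7 + 10))) = -1/((-2*3)) = -1/(-6) = -1*(-⅙) = ⅙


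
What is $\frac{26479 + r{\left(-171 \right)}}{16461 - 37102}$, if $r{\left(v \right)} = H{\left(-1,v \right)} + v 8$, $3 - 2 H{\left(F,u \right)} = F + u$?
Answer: $- \frac{50397}{41282} \approx -1.2208$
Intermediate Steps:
$H{\left(F,u \right)} = \frac{3}{2} - \frac{F}{2} - \frac{u}{2}$ ($H{\left(F,u \right)} = \frac{3}{2} - \frac{F + u}{2} = \frac{3}{2} - \left(\frac{F}{2} + \frac{u}{2}\right) = \frac{3}{2} - \frac{F}{2} - \frac{u}{2}$)
$r{\left(v \right)} = 2 + \frac{15 v}{2}$ ($r{\left(v \right)} = \left(\frac{3}{2} - - \frac{1}{2} - \frac{v}{2}\right) + v 8 = \left(\frac{3}{2} + \frac{1}{2} - \frac{v}{2}\right) + 8 v = \left(2 - \frac{v}{2}\right) + 8 v = 2 + \frac{15 v}{2}$)
$\frac{26479 + r{\left(-171 \right)}}{16461 - 37102} = \frac{26479 + \left(2 + \frac{15}{2} \left(-171\right)\right)}{16461 - 37102} = \frac{26479 + \left(2 - \frac{2565}{2}\right)}{-20641} = \left(26479 - \frac{2561}{2}\right) \left(- \frac{1}{20641}\right) = \frac{50397}{2} \left(- \frac{1}{20641}\right) = - \frac{50397}{41282}$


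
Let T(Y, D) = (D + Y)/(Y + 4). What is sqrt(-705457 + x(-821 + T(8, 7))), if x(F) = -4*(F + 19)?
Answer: I*sqrt(702254) ≈ 838.01*I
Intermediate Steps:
T(Y, D) = (D + Y)/(4 + Y)
x(F) = -76 - 4*F (x(F) = -4*(19 + F) = -76 - 4*F)
sqrt(-705457 + x(-821 + T(8, 7))) = sqrt(-705457 + (-76 - 4*(-821 + (7 + 8)/(4 + 8)))) = sqrt(-705457 + (-76 - 4*(-821 + 15/12))) = sqrt(-705457 + (-76 - 4*(-821 + (1/12)*15))) = sqrt(-705457 + (-76 - 4*(-821 + 5/4))) = sqrt(-705457 + (-76 - 4*(-3279/4))) = sqrt(-705457 + (-76 + 3279)) = sqrt(-705457 + 3203) = sqrt(-702254) = I*sqrt(702254)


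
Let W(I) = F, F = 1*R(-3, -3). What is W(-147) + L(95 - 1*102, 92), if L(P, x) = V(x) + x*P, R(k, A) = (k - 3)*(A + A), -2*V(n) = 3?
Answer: -1219/2 ≈ -609.50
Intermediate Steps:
V(n) = -3/2 (V(n) = -½*3 = -3/2)
R(k, A) = 2*A*(-3 + k) (R(k, A) = (-3 + k)*(2*A) = 2*A*(-3 + k))
L(P, x) = -3/2 + P*x (L(P, x) = -3/2 + x*P = -3/2 + P*x)
F = 36 (F = 1*(2*(-3)*(-3 - 3)) = 1*(2*(-3)*(-6)) = 1*36 = 36)
W(I) = 36
W(-147) + L(95 - 1*102, 92) = 36 + (-3/2 + (95 - 1*102)*92) = 36 + (-3/2 + (95 - 102)*92) = 36 + (-3/2 - 7*92) = 36 + (-3/2 - 644) = 36 - 1291/2 = -1219/2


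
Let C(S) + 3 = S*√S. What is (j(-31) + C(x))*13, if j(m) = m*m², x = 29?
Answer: -387322 + 377*√29 ≈ -3.8529e+5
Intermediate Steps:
j(m) = m³
C(S) = -3 + S^(3/2) (C(S) = -3 + S*√S = -3 + S^(3/2))
(j(-31) + C(x))*13 = ((-31)³ + (-3 + 29^(3/2)))*13 = (-29791 + (-3 + 29*√29))*13 = (-29794 + 29*√29)*13 = -387322 + 377*√29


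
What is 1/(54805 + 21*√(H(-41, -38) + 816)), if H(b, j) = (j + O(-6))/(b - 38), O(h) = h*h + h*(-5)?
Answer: 4329595/237255037699 - 42*√1272611/237255037699 ≈ 1.8049e-5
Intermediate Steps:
O(h) = h² - 5*h
H(b, j) = (66 + j)/(-38 + b) (H(b, j) = (j - 6*(-5 - 6))/(b - 38) = (j - 6*(-11))/(-38 + b) = (j + 66)/(-38 + b) = (66 + j)/(-38 + b))
1/(54805 + 21*√(H(-41, -38) + 816)) = 1/(54805 + 21*√((66 - 38)/(-38 - 41) + 816)) = 1/(54805 + 21*√(28/(-79) + 816)) = 1/(54805 + 21*√(-1/79*28 + 816)) = 1/(54805 + 21*√(-28/79 + 816)) = 1/(54805 + 21*√(64436/79)) = 1/(54805 + 21*(2*√1272611/79)) = 1/(54805 + 42*√1272611/79)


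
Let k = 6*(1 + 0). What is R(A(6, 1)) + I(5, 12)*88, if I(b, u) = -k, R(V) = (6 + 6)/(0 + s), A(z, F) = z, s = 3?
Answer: -524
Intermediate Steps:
R(V) = 4 (R(V) = (6 + 6)/(0 + 3) = 12/3 = 12*(1/3) = 4)
k = 6 (k = 6*1 = 6)
I(b, u) = -6 (I(b, u) = -1*6 = -6)
R(A(6, 1)) + I(5, 12)*88 = 4 - 6*88 = 4 - 528 = -524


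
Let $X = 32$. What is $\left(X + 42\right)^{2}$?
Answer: $5476$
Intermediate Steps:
$\left(X + 42\right)^{2} = \left(32 + 42\right)^{2} = 74^{2} = 5476$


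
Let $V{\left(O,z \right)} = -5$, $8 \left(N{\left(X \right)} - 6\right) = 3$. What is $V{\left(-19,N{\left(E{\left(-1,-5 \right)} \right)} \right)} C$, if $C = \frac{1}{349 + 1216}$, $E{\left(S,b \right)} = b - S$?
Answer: $- \frac{1}{313} \approx -0.0031949$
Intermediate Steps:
$N{\left(X \right)} = \frac{51}{8}$ ($N{\left(X \right)} = 6 + \frac{1}{8} \cdot 3 = 6 + \frac{3}{8} = \frac{51}{8}$)
$C = \frac{1}{1565} \approx 0.00063898$
$V{\left(-19,N{\left(E{\left(-1,-5 \right)} \right)} \right)} C = \left(-5\right) \frac{1}{1565} = - \frac{1}{313}$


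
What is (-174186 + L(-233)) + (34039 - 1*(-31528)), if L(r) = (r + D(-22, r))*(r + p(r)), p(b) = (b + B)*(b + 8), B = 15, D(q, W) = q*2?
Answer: -13630928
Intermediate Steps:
D(q, W) = 2*q
p(b) = (8 + b)*(15 + b) (p(b) = (b + 15)*(b + 8) = (15 + b)*(8 + b) = (8 + b)*(15 + b))
L(r) = (-44 + r)*(120 + r**2 + 24*r) (L(r) = (r + 2*(-22))*(r + (120 + r**2 + 23*r)) = (r - 44)*(120 + r**2 + 24*r) = (-44 + r)*(120 + r**2 + 24*r))
(-174186 + L(-233)) + (34039 - 1*(-31528)) = (-174186 + (-5280 + (-233)**3 - 936*(-233) - 20*(-233)**2)) + (34039 - 1*(-31528)) = (-174186 + (-5280 - 12649337 + 218088 - 20*54289)) + (34039 + 31528) = (-174186 + (-5280 - 12649337 + 218088 - 1085780)) + 65567 = (-174186 - 13522309) + 65567 = -13696495 + 65567 = -13630928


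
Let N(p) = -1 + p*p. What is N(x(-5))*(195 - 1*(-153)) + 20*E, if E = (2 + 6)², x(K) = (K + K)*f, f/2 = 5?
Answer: 3480932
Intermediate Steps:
f = 10 (f = 2*5 = 10)
x(K) = 20*K (x(K) = (K + K)*10 = (2*K)*10 = 20*K)
N(p) = -1 + p²
E = 64 (E = 8² = 64)
N(x(-5))*(195 - 1*(-153)) + 20*E = (-1 + (20*(-5))²)*(195 - 1*(-153)) + 20*64 = (-1 + (-100)²)*(195 + 153) + 1280 = (-1 + 10000)*348 + 1280 = 9999*348 + 1280 = 3479652 + 1280 = 3480932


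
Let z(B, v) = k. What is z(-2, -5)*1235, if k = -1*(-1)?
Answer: 1235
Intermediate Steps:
k = 1
z(B, v) = 1
z(-2, -5)*1235 = 1*1235 = 1235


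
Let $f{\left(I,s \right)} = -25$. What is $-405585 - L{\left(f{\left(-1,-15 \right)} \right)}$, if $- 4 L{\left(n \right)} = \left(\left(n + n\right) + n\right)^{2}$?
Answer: $- \frac{1616715}{4} \approx -4.0418 \cdot 10^{5}$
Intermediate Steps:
$L{\left(n \right)} = - \frac{9 n^{2}}{4}$ ($L{\left(n \right)} = - \frac{\left(\left(n + n\right) + n\right)^{2}}{4} = - \frac{\left(2 n + n\right)^{2}}{4} = - \frac{\left(3 n\right)^{2}}{4} = - \frac{9 n^{2}}{4}$)
$-405585 - L{\left(f{\left(-1,-15 \right)} \right)} = -405585 - - \frac{9 \left(-25\right)^{2}}{4} = -405585 - \left(- \frac{9}{4}\right) 625 = -405585 - - \frac{5625}{4} = -405585 + \frac{5625}{4} = - \frac{1616715}{4}$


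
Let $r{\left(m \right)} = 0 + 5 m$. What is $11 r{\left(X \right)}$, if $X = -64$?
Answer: $-3520$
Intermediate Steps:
$r{\left(m \right)} = 5 m$
$11 r{\left(X \right)} = 11 \cdot 5 \left(-64\right) = 11 \left(-320\right) = -3520$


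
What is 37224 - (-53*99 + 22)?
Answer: 42449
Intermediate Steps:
37224 - (-53*99 + 22) = 37224 - (-5247 + 22) = 37224 - 1*(-5225) = 37224 + 5225 = 42449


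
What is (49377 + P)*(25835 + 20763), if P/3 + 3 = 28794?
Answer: 6325678500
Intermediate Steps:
P = 86373 (P = -9 + 3*28794 = -9 + 86382 = 86373)
(49377 + P)*(25835 + 20763) = (49377 + 86373)*(25835 + 20763) = 135750*46598 = 6325678500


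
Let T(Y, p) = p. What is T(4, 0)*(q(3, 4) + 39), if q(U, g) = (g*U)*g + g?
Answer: 0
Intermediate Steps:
q(U, g) = g + U*g**2 (q(U, g) = (U*g)*g + g = U*g**2 + g = g + U*g**2)
T(4, 0)*(q(3, 4) + 39) = 0*(4*(1 + 3*4) + 39) = 0*(4*(1 + 12) + 39) = 0*(4*13 + 39) = 0*(52 + 39) = 0*91 = 0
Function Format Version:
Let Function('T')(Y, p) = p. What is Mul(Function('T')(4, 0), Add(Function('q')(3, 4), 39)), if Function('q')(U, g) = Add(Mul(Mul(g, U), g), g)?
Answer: 0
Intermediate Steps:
Function('q')(U, g) = Add(g, Mul(U, Pow(g, 2))) (Function('q')(U, g) = Add(Mul(Mul(U, g), g), g) = Add(Mul(U, Pow(g, 2)), g) = Add(g, Mul(U, Pow(g, 2))))
Mul(Function('T')(4, 0), Add(Function('q')(3, 4), 39)) = Mul(0, Add(Mul(4, Add(1, Mul(3, 4))), 39)) = Mul(0, Add(Mul(4, Add(1, 12)), 39)) = Mul(0, Add(Mul(4, 13), 39)) = Mul(0, Add(52, 39)) = Mul(0, 91) = 0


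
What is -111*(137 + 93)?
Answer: -25530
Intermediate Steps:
-111*(137 + 93) = -111*230 = -25530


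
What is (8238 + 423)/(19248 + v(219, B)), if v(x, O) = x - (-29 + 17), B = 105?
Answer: 2887/6493 ≈ 0.44463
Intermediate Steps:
v(x, O) = 12 + x (v(x, O) = x - 1*(-12) = x + 12 = 12 + x)
(8238 + 423)/(19248 + v(219, B)) = (8238 + 423)/(19248 + (12 + 219)) = 8661/(19248 + 231) = 8661/19479 = 8661*(1/19479) = 2887/6493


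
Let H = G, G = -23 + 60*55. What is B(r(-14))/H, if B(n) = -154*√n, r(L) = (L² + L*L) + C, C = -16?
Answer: -308*√94/3277 ≈ -0.91125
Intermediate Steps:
r(L) = -16 + 2*L² (r(L) = (L² + L*L) - 16 = (L² + L²) - 16 = 2*L² - 16 = -16 + 2*L²)
G = 3277 (G = -23 + 3300 = 3277)
H = 3277
B(r(-14))/H = -154*√(-16 + 2*(-14)²)/3277 = -154*√(-16 + 2*196)*(1/3277) = -154*√(-16 + 392)*(1/3277) = -308*√94*(1/3277) = -308*√94/3277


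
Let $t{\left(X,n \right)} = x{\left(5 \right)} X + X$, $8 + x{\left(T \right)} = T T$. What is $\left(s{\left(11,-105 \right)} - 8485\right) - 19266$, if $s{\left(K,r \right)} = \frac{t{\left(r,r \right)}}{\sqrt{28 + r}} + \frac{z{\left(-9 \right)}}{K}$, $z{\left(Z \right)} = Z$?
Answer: $- \frac{305270}{11} + \frac{270 i \sqrt{77}}{11} \approx -27752.0 + 215.39 i$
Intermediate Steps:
$x{\left(T \right)} = -8 + T^{2}$ ($x{\left(T \right)} = -8 + T T = -8 + T^{2}$)
$t{\left(X,n \right)} = 18 X$ ($t{\left(X,n \right)} = \left(-8 + 5^{2}\right) X + X = \left(-8 + 25\right) X + X = 17 X + X = 18 X$)
$s{\left(K,r \right)} = - \frac{9}{K} + \frac{18 r}{\sqrt{28 + r}}$ ($s{\left(K,r \right)} = \frac{18 r}{\sqrt{28 + r}} - \frac{9}{K} = - \frac{9}{K} + \frac{18 r}{\sqrt{28 + r}}$)
$\left(s{\left(11,-105 \right)} - 8485\right) - 19266 = \left(\left(- \frac{9}{11} + 18 \left(-105\right) \frac{1}{\sqrt{28 - 105}}\right) - 8485\right) - 19266 = \left(\left(\left(-9\right) \frac{1}{11} + 18 \left(-105\right) \frac{1}{\sqrt{-77}}\right) - 8485\right) - 19266 = \left(\left(- \frac{9}{11} + 18 \left(-105\right) \left(- \frac{i \sqrt{77}}{77}\right)\right) - 8485\right) - 19266 = \left(\left(- \frac{9}{11} + \frac{270 i \sqrt{77}}{11}\right) - 8485\right) - 19266 = \left(- \frac{93344}{11} + \frac{270 i \sqrt{77}}{11}\right) - 19266 = - \frac{305270}{11} + \frac{270 i \sqrt{77}}{11}$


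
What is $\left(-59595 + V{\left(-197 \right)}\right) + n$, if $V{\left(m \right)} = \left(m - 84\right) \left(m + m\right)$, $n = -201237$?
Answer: $-150118$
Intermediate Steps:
$V{\left(m \right)} = 2 m \left(-84 + m\right)$ ($V{\left(m \right)} = \left(-84 + m\right) 2 m = 2 m \left(-84 + m\right)$)
$\left(-59595 + V{\left(-197 \right)}\right) + n = \left(-59595 + 2 \left(-197\right) \left(-84 - 197\right)\right) - 201237 = \left(-59595 + 2 \left(-197\right) \left(-281\right)\right) - 201237 = \left(-59595 + 110714\right) - 201237 = 51119 - 201237 = -150118$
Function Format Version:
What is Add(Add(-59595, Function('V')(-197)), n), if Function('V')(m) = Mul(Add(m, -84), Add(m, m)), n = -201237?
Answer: -150118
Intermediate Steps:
Function('V')(m) = Mul(2, m, Add(-84, m)) (Function('V')(m) = Mul(Add(-84, m), Mul(2, m)) = Mul(2, m, Add(-84, m)))
Add(Add(-59595, Function('V')(-197)), n) = Add(Add(-59595, Mul(2, -197, Add(-84, -197))), -201237) = Add(Add(-59595, Mul(2, -197, -281)), -201237) = Add(Add(-59595, 110714), -201237) = Add(51119, -201237) = -150118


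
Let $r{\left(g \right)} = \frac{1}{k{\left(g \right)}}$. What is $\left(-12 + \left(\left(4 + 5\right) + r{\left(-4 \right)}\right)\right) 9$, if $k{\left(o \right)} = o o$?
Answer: $- \frac{423}{16} \approx -26.438$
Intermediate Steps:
$k{\left(o \right)} = o^{2}$
$r{\left(g \right)} = \frac{1}{g^{2}}$
$\left(-12 + \left(\left(4 + 5\right) + r{\left(-4 \right)}\right)\right) 9 = \left(-12 + \left(\left(4 + 5\right) + \frac{1}{16}\right)\right) 9 = \left(-12 + \left(9 + \frac{1}{16}\right)\right) 9 = \left(-12 + \frac{145}{16}\right) 9 = \left(- \frac{47}{16}\right) 9 = - \frac{423}{16}$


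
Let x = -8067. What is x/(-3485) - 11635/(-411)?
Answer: 43863512/1432335 ≈ 30.624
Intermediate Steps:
x/(-3485) - 11635/(-411) = -8067/(-3485) - 11635/(-411) = -8067*(-1/3485) - 11635*(-1/411) = 8067/3485 + 11635/411 = 43863512/1432335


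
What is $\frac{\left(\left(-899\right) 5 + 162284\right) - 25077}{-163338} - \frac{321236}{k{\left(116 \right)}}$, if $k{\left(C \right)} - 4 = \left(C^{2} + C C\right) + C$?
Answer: $- \frac{7007189569}{551919102} \approx -12.696$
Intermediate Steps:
$k{\left(C \right)} = 4 + C + 2 C^{2}$ ($k{\left(C \right)} = 4 + \left(\left(C^{2} + C C\right) + C\right) = 4 + \left(\left(C^{2} + C^{2}\right) + C\right) = 4 + \left(2 C^{2} + C\right) = 4 + \left(C + 2 C^{2}\right) = 4 + C + 2 C^{2}$)
$\frac{\left(\left(-899\right) 5 + 162284\right) - 25077}{-163338} - \frac{321236}{k{\left(116 \right)}} = \frac{\left(\left(-899\right) 5 + 162284\right) - 25077}{-163338} - \frac{321236}{4 + 116 + 2 \cdot 116^{2}} = \left(\left(-4495 + 162284\right) - 25077\right) \left(- \frac{1}{163338}\right) - \frac{321236}{4 + 116 + 2 \cdot 13456} = \left(157789 - 25077\right) \left(- \frac{1}{163338}\right) - \frac{321236}{4 + 116 + 26912} = 132712 \left(- \frac{1}{163338}\right) - \frac{321236}{27032} = - \frac{66356}{81669} - \frac{80309}{6758} = - \frac{7007189569}{551919102}$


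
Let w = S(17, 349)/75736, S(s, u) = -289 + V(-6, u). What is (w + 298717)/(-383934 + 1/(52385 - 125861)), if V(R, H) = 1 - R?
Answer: -41557346736867/53412690143239 ≈ -0.77804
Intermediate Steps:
S(s, u) = -282 (S(s, u) = -289 + (1 - 1*(-6)) = -289 + (1 + 6) = -289 + 7 = -282)
w = -141/37868 (w = -282/75736 = -282*1/75736 = -141/37868 ≈ -0.0037235)
(w + 298717)/(-383934 + 1/(52385 - 125861)) = (-141/37868 + 298717)/(-383934 + 1/(52385 - 125861)) = 11311815215/(37868*(-383934 + 1/(-73476))) = 11311815215/(37868*(-383934 - 1/73476)) = 11311815215/(37868*(-28209934585/73476)) = (11311815215/37868)*(-73476/28209934585) = -41557346736867/53412690143239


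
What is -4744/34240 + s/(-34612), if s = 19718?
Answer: -26229489/37034840 ≈ -0.70824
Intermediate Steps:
-4744/34240 + s/(-34612) = -4744/34240 + 19718/(-34612) = -4744*1/34240 + 19718*(-1/34612) = -593/4280 - 9859/17306 = -26229489/37034840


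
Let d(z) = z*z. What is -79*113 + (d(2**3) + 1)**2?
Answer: -4702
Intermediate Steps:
d(z) = z**2
-79*113 + (d(2**3) + 1)**2 = -79*113 + ((2**3)**2 + 1)**2 = -8927 + (8**2 + 1)**2 = -8927 + (64 + 1)**2 = -8927 + 65**2 = -8927 + 4225 = -4702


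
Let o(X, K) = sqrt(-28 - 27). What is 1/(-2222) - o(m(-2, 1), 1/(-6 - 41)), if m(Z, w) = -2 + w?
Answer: -1/2222 - I*sqrt(55) ≈ -0.00045004 - 7.4162*I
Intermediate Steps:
o(X, K) = I*sqrt(55) (o(X, K) = sqrt(-55) = I*sqrt(55))
1/(-2222) - o(m(-2, 1), 1/(-6 - 41)) = 1/(-2222) - I*sqrt(55) = -1/2222 - I*sqrt(55)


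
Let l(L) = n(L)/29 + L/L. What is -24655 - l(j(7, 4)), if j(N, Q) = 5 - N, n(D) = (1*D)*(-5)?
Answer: -715034/29 ≈ -24656.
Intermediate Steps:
n(D) = -5*D (n(D) = D*(-5) = -5*D)
l(L) = 1 - 5*L/29 (l(L) = -5*L/29 + L/L = -5*L*(1/29) + 1 = -5*L/29 + 1 = 1 - 5*L/29)
-24655 - l(j(7, 4)) = -24655 - (1 - 5*(5 - 1*7)/29) = -24655 - (1 - 5*(5 - 7)/29) = -24655 - (1 - 5/29*(-2)) = -24655 - (1 + 10/29) = -24655 - 1*39/29 = -24655 - 39/29 = -715034/29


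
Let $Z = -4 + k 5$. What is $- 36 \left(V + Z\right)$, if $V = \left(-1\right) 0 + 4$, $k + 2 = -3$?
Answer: $900$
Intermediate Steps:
$k = -5$ ($k = -2 - 3 = -5$)
$Z = -29$ ($Z = -4 - 25 = -29$)
$V = 4$ ($V = 0 + 4 = 4$)
$- 36 \left(V + Z\right) = - 36 \left(4 - 29\right) = \left(-36\right) \left(-25\right) = 900$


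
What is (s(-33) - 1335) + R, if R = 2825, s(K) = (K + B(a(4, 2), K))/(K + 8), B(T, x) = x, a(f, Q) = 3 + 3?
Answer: 37316/25 ≈ 1492.6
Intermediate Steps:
a(f, Q) = 6
s(K) = 2*K/(8 + K) (s(K) = (K + K)/(K + 8) = (2*K)/(8 + K) = 2*K/(8 + K))
(s(-33) - 1335) + R = (2*(-33)/(8 - 33) - 1335) + 2825 = (2*(-33)/(-25) - 1335) + 2825 = (2*(-33)*(-1/25) - 1335) + 2825 = (66/25 - 1335) + 2825 = -33309/25 + 2825 = 37316/25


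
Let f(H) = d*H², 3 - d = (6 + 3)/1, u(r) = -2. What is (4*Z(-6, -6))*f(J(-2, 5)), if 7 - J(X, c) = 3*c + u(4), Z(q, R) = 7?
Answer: -6048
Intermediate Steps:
d = -6 (d = 3 - (6 + 3)/1 = 3 - 9 = -6)
J(X, c) = 9 - 3*c (J(X, c) = 7 - (3*c - 2) = 7 - (-2 + 3*c) = 7 + (2 - 3*c) = 9 - 3*c)
f(H) = -6*H²
(4*Z(-6, -6))*f(J(-2, 5)) = (4*7)*(-6*(9 - 3*5)²) = 28*(-6*(9 - 15)²) = 28*(-6*(-6)²) = 28*(-6*36) = 28*(-216) = -6048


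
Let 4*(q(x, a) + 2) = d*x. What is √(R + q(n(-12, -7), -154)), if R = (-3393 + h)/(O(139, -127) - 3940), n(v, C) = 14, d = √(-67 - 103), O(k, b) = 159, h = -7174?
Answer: √(45447620 + 200143454*I*√170)/7562 ≈ 4.8185 + 4.7353*I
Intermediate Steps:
d = I*√170 (d = √(-170) = I*√170 ≈ 13.038*I)
q(x, a) = -2 + I*x*√170/4 (q(x, a) = -2 + ((I*√170)*x)/4 = -2 + (I*x*√170)/4 = -2 + I*x*√170/4)
R = 10567/3781 (R = (-3393 - 7174)/(159 - 3940) = -10567/(-3781) = -10567*(-1/3781) = 10567/3781 ≈ 2.7948)
√(R + q(n(-12, -7), -154)) = √(10567/3781 + (-2 + (¼)*I*14*√170)) = √(10567/3781 + (-2 + 7*I*√170/2)) = √(3005/3781 + 7*I*√170/2)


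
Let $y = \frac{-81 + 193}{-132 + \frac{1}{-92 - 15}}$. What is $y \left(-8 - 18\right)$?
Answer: $\frac{311584}{14125} \approx 22.059$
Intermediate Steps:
$y = - \frac{11984}{14125}$ ($y = \frac{112}{-132 + \frac{1}{-107}} = \frac{112}{-132 - \frac{1}{107}} = \frac{112}{- \frac{14125}{107}} = 112 \left(- \frac{107}{14125}\right) = - \frac{11984}{14125} \approx -0.84842$)
$y \left(-8 - 18\right) = - \frac{11984 \left(-8 - 18\right)}{14125} = \left(- \frac{11984}{14125}\right) \left(-26\right) = \frac{311584}{14125}$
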